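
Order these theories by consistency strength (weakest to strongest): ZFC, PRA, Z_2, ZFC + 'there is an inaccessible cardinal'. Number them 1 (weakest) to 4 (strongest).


Ordering by consistency strength:
1. PRA
2. Z_2
3. ZFC
4. ZFC + 'there is an inaccessible cardinal'


ZFC=3, PRA=1, Z_2=2, ZFC + 'there is an inaccessible cardinal'=4


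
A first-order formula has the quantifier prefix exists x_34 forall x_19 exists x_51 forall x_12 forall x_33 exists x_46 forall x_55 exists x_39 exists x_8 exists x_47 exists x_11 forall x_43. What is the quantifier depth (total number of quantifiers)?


Quantifier prefix has 12 quantifier symbols.
Quantifier depth = 12

12


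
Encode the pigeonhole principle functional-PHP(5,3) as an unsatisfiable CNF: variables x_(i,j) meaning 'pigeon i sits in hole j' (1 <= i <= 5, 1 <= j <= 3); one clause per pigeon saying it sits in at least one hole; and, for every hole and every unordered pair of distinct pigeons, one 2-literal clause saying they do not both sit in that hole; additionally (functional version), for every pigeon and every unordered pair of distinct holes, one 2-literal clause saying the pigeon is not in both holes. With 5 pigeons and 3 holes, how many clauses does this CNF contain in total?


functional-PHP(5,3): 5 pigeons, 3 holes, 5*3 = 15 variables.
- pigeon clauses: one per pigeon -> 5 clauses
- hole clauses: 3 holes * C(5,2) = 3 * 10 -> 30 clauses
- functional clauses: 5 pigeons * C(3,2) = 5 * 3 -> 15 clauses
Total clauses = 5 + 30 + 15 = 50

50


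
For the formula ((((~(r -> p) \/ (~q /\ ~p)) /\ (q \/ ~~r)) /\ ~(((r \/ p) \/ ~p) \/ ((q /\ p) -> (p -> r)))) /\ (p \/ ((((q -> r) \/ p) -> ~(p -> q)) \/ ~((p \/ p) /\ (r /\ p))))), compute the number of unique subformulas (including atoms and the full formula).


Formula: ((((~(r -> p) \/ (~q /\ ~p)) /\ (q \/ ~~r)) /\ ~(((r \/ p) \/ ~p) \/ ((q /\ p) -> (p -> r)))) /\ (p \/ ((((q -> r) \/ p) -> ~(p -> q)) \/ ~((p \/ p) /\ (r /\ p)))))
Subformulas found:
  1. r
  2. q
  3. p
  4. ~p
  5. ~r
  6. ~q
  7. ~~r
  8. (p \/ p)
  9. (q /\ p)
  10. (r /\ p)
  11. (r -> p)
  12. (r \/ p)
  13. (q -> r)
  14. (p -> q)
  15. (p -> r)
  16. ~(r -> p)
  17. ~(p -> q)
  18. (~q /\ ~p)
  19. (q \/ ~~r)
  20. ((q -> r) \/ p)
  21. ((r \/ p) \/ ~p)
  22. ((q /\ p) -> (p -> r))
  23. ((p \/ p) /\ (r /\ p))
  24. ~((p \/ p) /\ (r /\ p))
  25. (~(r -> p) \/ (~q /\ ~p))
  26. (((q -> r) \/ p) -> ~(p -> q))
  27. ((~(r -> p) \/ (~q /\ ~p)) /\ (q \/ ~~r))
  28. (((r \/ p) \/ ~p) \/ ((q /\ p) -> (p -> r)))
  29. ~(((r \/ p) \/ ~p) \/ ((q /\ p) -> (p -> r)))
  30. ((((q -> r) \/ p) -> ~(p -> q)) \/ ~((p \/ p) /\ (r /\ p)))
  31. (p \/ ((((q -> r) \/ p) -> ~(p -> q)) \/ ~((p \/ p) /\ (r /\ p))))
  32. (((~(r -> p) \/ (~q /\ ~p)) /\ (q \/ ~~r)) /\ ~(((r \/ p) \/ ~p) \/ ((q /\ p) -> (p -> r))))
  33. ((((~(r -> p) \/ (~q /\ ~p)) /\ (q \/ ~~r)) /\ ~(((r \/ p) \/ ~p) \/ ((q /\ p) -> (p -> r)))) /\ (p \/ ((((q -> r) \/ p) -> ~(p -> q)) \/ ~((p \/ p) /\ (r /\ p)))))
Total distinct subformulas = 33

33


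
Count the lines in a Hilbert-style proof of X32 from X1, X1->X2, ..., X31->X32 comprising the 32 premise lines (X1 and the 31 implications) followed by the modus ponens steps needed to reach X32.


We have 32 premise lines: X1 and 31 implications.
Each implication is detached once by MP, giving 31 MP lines.
32 premise lines + 31 MP lines = 63 total lines.

63


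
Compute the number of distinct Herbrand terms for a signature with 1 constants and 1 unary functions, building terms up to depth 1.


Herbrand terms by depth:
Depth 0: 1 constants
Depth 1: 1 new terms (running total: 2)
Total distinct ground terms = 2

2


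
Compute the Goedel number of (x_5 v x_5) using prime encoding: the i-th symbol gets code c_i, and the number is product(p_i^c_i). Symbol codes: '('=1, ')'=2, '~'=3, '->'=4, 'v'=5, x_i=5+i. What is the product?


Formula: (x_5 v x_5)
Symbol codes: [1, 10, 5, 10, 2]
Primes: [2, 3, 5, 7, 11]
p_1^1 = 2^1 = 2
p_2^10 = 3^10 = 59049
p_3^5 = 5^5 = 3125
p_4^10 = 7^10 = 282475249
p_5^2 = 11^2 = 121
Product = 12614159989764506250

12614159989764506250


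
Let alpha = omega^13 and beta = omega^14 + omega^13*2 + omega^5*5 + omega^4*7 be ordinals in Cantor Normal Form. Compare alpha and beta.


Compare term by term from highest exponent:
alpha = omega^13
beta = omega^14 + omega^13*2 + omega^5*5 + omega^4*7
Term 1: alpha has omega^13*1, beta has omega^14*1
Term 2: alpha has omega^0*0, beta has omega^13*2
Term 3: alpha has omega^0*0, beta has omega^5*5
Term 4: alpha has omega^0*0, beta has omega^4*7
Result: alpha < beta

alpha < beta


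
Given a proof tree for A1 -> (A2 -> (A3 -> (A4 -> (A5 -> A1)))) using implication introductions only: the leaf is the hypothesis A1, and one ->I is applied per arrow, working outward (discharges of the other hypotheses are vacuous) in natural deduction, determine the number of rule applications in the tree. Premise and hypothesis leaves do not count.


The formula has 5 arrows (->); its innermost consequent A1 is one of the antecedents,
so the proof starts from the hypothesis leaf A1 (not a rule application) and closes one arrow per ->I.
Building A1 -> (A2 -> (A3 -> (A4 -> (A5 -> A1)))) therefore takes 5 nested implication introductions.
Total inference nodes = 5

5


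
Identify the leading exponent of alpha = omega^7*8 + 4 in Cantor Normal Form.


CNF: omega^7*8 + 4
The leading term is omega^7*8, which has exponent 7.

7


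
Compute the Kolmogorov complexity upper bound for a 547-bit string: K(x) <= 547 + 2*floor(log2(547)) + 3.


floor(log2(547)) = 9
2 * 9 = 18
K(x) <= 547 + 18 + 3 = 568

568


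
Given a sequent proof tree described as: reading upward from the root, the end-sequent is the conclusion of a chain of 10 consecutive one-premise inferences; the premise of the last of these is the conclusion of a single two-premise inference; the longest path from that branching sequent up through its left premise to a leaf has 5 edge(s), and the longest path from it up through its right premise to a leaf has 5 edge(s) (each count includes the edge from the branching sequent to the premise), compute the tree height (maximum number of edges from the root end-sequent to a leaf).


Longest path through the left premise: 5 edges (measured from the branching sequent)
Longest path through the right premise: 5 edges
Height of the subtree rooted at the branching sequent: max(5, 5) = 5
The branching sequent sits 10 edges above the root (the chain of one-premise inferences), so height = 5 + 10 = 15

15


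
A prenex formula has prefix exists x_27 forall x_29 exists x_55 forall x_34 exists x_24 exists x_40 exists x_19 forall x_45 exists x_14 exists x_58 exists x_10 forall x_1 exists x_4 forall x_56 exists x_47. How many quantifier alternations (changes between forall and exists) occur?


Walk the prefix and count type changes:
  position 1: exists -> forall <-- alternation
  position 2: forall -> exists <-- alternation
  position 3: exists -> forall <-- alternation
  position 4: forall -> exists <-- alternation
  position 5: exists -> exists
  position 6: exists -> exists
  position 7: exists -> forall <-- alternation
  position 8: forall -> exists <-- alternation
  position 9: exists -> exists
  position 10: exists -> exists
  position 11: exists -> forall <-- alternation
  position 12: forall -> exists <-- alternation
  position 13: exists -> forall <-- alternation
  position 14: forall -> exists <-- alternation
Total alternations = 10

10


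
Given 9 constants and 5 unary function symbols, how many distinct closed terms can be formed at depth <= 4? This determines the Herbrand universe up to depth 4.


Herbrand terms by depth:
Depth 0: 9 constants
Depth 1: 45 new terms (running total: 54)
Depth 2: 225 new terms (running total: 279)
Depth 3: 1125 new terms (running total: 1404)
Depth 4: 5625 new terms (running total: 7029)
Total distinct ground terms = 7029

7029


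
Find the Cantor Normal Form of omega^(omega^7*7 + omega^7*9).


omega^(omega^7*7 + omega^7*9):
Both terms of the exponent have the same exponent 7, so they merge: omega^7*7 + omega^7*9 = omega^7*(7+9) = omega^7*16.
omega raised to a CNF ordinal is a single CNF term: Result = omega^(omega^7*16)

omega^(omega^7*16)


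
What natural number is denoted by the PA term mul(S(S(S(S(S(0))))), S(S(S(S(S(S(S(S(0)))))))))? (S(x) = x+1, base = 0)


mul(S^5(0), S^8(0)):
S^5(0) = 5
S^8(0) = 8
5 * 8 = 40

40


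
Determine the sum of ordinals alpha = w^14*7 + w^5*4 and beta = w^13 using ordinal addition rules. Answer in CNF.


Ordinal addition (w^14*7 + w^5*4) + w^13:
alpha's leading term has exponent 14 > beta's exponent 13, so it survives.
alpha's tail term has exponent 5 < beta's exponent 13, so it is absorbed by beta.
In ordinal addition, any term followed by a strictly larger-exponent term is absorbed.
Result = w^14*7 + w^13

w^14*7 + w^13


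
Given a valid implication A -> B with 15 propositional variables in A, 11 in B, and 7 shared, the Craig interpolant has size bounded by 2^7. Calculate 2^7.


Shared atoms = 7
Craig interpolant size bound = 2^7
= 128

128


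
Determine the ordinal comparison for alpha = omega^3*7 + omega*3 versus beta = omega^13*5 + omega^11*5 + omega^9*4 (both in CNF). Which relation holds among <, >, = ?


Compare term by term from highest exponent:
alpha = omega^3*7 + omega*3
beta = omega^13*5 + omega^11*5 + omega^9*4
Term 1: alpha has omega^3*7, beta has omega^13*5
Term 2: alpha has omega^1*3, beta has omega^11*5
Term 3: alpha has omega^0*0, beta has omega^9*4
Result: alpha < beta

alpha < beta


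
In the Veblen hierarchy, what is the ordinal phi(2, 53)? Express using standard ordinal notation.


phi(2, 53):
phi(2, beta) = zeta_beta (the beta-th zeta number, fixed point of epsilon).
phi(2, 53) = zeta_53

zeta_53


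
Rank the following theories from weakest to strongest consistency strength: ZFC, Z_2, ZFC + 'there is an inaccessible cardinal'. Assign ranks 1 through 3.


Ordering by consistency strength:
1. Z_2
2. ZFC
3. ZFC + 'there is an inaccessible cardinal'


ZFC=2, Z_2=1, ZFC + 'there is an inaccessible cardinal'=3


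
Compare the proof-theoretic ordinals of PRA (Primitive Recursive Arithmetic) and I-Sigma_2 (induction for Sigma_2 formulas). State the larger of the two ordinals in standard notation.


Proof-theoretic ordinal of PRA (Primitive Recursive Arithmetic): omega^omega
Proof-theoretic ordinal of I-Sigma_2 (induction for Sigma_2 formulas): omega^(omega^omega)
Comparing: omega^omega < omega^(omega^omega).
The larger ordinal is omega^(omega^omega) (from I-Sigma_2 (induction for Sigma_2 formulas)).

omega^(omega^omega)


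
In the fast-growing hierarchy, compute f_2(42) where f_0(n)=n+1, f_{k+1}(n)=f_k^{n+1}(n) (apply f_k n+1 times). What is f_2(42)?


f_2(42) = f_1^43(42)
f_1(m) = 2m + 1.
Iterating: f_1^k(n) = 2^k*(n+1) - 1.
f_2(42) = 2^43*(42+1) - 1 = 8796093022208*43 - 1 = 378231999954943

378231999954943


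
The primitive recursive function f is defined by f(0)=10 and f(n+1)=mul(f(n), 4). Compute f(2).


f(0) = 10
f(1) = mul(f(0), 4) = mul(10, 4) = 40
f(2) = mul(f(1), 4) = mul(40, 4) = 160


160


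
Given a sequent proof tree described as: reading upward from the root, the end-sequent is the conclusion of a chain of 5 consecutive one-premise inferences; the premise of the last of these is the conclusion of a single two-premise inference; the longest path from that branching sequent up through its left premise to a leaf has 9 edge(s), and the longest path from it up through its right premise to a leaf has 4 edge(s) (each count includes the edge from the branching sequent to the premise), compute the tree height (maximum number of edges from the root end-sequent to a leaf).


Longest path through the left premise: 9 edges (measured from the branching sequent)
Longest path through the right premise: 4 edges
Height of the subtree rooted at the branching sequent: max(9, 4) = 9
The branching sequent sits 5 edges above the root (the chain of one-premise inferences), so height = 9 + 5 = 14

14


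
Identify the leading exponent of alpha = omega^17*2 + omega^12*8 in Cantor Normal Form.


CNF: omega^17*2 + omega^12*8
The leading term is omega^17*2, which has exponent 17.

17


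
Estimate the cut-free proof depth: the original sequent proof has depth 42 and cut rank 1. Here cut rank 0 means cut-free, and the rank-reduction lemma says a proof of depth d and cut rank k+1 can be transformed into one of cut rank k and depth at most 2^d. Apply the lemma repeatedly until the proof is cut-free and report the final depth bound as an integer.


Each rank reduction sends depth d to at most 2^d; cut rank r needs r reductions.
2_0(42) = 42
2_1(42) = 2^42 = 4398046511104
Cut-free depth bound = 4398046511104

4398046511104


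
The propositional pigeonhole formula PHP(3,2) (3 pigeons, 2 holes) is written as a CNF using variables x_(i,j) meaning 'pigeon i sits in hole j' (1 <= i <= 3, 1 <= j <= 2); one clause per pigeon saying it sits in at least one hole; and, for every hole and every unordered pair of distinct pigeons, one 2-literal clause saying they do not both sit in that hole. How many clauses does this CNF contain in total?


PHP(3,2): 3 pigeons, 2 holes, 3*2 = 6 variables.
- pigeon clauses: one per pigeon -> 3 clauses
- hole clauses: 2 holes * C(3,2) = 2 * 3 -> 6 clauses
Total clauses = 3 + 6 = 9

9


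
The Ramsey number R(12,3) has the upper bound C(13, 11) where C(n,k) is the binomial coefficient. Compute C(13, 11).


R(12,3) <= C(12+3-2, 12-1) = C(13, 11)
C(13, 11) = 13! / (11! * 2!)
= 78

78


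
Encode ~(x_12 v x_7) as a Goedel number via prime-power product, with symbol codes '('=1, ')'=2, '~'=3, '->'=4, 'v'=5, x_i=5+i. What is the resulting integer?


Formula: ~(x_12 v x_7)
Symbol codes: [3, 1, 17, 5, 12, 2]
Primes: [2, 3, 5, 7, 11, 13]
p_1^3 = 2^3 = 8
p_2^1 = 3^1 = 3
p_3^17 = 5^17 = 762939453125
p_4^5 = 7^5 = 16807
p_5^12 = 11^12 = 3138428376721
p_6^2 = 13^2 = 169
Product = 163226414940599196954345703125000

163226414940599196954345703125000


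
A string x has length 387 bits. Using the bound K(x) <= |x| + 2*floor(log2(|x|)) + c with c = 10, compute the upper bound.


floor(log2(387)) = 8
2 * 8 = 16
K(x) <= 387 + 16 + 10 = 413

413


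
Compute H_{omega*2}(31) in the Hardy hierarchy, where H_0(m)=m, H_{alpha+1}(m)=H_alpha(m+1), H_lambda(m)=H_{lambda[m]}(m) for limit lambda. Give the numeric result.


H_{omega*2}(31):
For the Hardy hierarchy, H_{omega*k}(n) = 2^k * n.
2^2 = 4.
4 * 31 = 124

124


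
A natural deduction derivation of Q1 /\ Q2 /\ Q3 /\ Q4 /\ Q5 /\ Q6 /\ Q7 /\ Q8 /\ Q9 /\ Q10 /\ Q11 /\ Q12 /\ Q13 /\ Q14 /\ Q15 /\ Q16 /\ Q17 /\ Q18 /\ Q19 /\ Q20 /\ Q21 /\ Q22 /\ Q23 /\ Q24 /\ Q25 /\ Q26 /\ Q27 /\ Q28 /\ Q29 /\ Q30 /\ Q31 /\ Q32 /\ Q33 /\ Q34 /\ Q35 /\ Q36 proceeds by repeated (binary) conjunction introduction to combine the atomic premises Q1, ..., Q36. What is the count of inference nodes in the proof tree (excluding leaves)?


The target conjunction has 36 conjuncts, i.e. 35 binary /\ connectives.
Each conjunction-intro joins two pieces, so 36 atoms require 36-1 = 35 applications.
Total inference nodes = 35

35


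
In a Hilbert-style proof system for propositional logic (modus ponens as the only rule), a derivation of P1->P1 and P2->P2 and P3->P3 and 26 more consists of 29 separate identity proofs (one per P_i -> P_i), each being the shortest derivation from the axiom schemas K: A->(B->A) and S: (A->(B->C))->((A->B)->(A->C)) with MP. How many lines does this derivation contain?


The shortest proof of A->A from K and S in the Hilbert calculus has exactly 5 lines:
(1) K instance A->((A->A)->A), (2) S instance, (3) MP on 1,2, (4) K instance A->(A->A), (5) MP on 3,4.
For 29 independent identities: 29 * 5 = 145 lines total.

145


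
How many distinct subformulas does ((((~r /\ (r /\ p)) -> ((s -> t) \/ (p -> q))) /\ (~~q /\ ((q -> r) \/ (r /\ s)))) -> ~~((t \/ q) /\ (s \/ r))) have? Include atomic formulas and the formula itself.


Formula: ((((~r /\ (r /\ p)) -> ((s -> t) \/ (p -> q))) /\ (~~q /\ ((q -> r) \/ (r /\ s)))) -> ~~((t \/ q) /\ (s \/ r)))
Subformulas found:
  1. r
  2. q
  3. s
  4. t
  5. p
  6. ~r
  7. ~q
  8. ~~q
  9. (s \/ r)
  10. (r /\ p)
  11. (s -> t)
  12. (r /\ s)
  13. (p -> q)
  14. (q -> r)
  15. (t \/ q)
  16. (~r /\ (r /\ p))
  17. ((t \/ q) /\ (s \/ r))
  18. ((s -> t) \/ (p -> q))
  19. ((q -> r) \/ (r /\ s))
  20. ~((t \/ q) /\ (s \/ r))
  21. ~~((t \/ q) /\ (s \/ r))
  22. (~~q /\ ((q -> r) \/ (r /\ s)))
  23. ((~r /\ (r /\ p)) -> ((s -> t) \/ (p -> q)))
  24. (((~r /\ (r /\ p)) -> ((s -> t) \/ (p -> q))) /\ (~~q /\ ((q -> r) \/ (r /\ s))))
  25. ((((~r /\ (r /\ p)) -> ((s -> t) \/ (p -> q))) /\ (~~q /\ ((q -> r) \/ (r /\ s)))) -> ~~((t \/ q) /\ (s \/ r)))
Total distinct subformulas = 25

25


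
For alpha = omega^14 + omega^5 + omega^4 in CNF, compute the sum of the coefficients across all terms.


CNF: omega^14 + omega^5 + omega^4
Coefficients: 1 + 1 + 1 = 3

3


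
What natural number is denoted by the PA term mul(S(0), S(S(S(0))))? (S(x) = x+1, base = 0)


mul(S^1(0), S^3(0)):
S^1(0) = 1
S^3(0) = 3
1 * 3 = 3

3


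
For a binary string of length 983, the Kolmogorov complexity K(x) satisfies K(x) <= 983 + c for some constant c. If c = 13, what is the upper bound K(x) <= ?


K(x) <= |x| + c = 983 + 13 = 996

996


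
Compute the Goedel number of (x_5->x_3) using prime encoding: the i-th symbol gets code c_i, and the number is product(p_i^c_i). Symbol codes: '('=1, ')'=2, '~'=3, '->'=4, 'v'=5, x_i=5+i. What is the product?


Formula: (x_5->x_3)
Symbol codes: [1, 10, 4, 8, 2]
Primes: [2, 3, 5, 7, 11]
p_1^1 = 2^1 = 2
p_2^10 = 3^10 = 59049
p_3^4 = 5^4 = 625
p_4^8 = 7^8 = 5764801
p_5^2 = 11^2 = 121
Product = 51486367305161250

51486367305161250


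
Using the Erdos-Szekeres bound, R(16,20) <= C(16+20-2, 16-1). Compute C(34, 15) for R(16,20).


R(16,20) <= C(16+20-2, 16-1) = C(34, 15)
C(34, 15) = 34! / (15! * 19!)
= 1855967520

1855967520


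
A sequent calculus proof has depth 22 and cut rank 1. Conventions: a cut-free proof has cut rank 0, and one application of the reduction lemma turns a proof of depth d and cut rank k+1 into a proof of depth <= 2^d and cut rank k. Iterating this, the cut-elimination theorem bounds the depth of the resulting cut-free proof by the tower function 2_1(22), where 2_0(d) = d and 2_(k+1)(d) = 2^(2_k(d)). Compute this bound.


Each rank reduction sends depth d to at most 2^d; cut rank r needs r reductions.
2_0(22) = 22
2_1(22) = 2^22 = 4194304
Cut-free depth bound = 4194304

4194304


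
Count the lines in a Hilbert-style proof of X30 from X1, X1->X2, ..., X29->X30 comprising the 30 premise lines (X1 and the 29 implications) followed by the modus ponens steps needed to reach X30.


We have 30 premise lines: X1 and 29 implications.
Each implication is detached once by MP, giving 29 MP lines.
30 premise lines + 29 MP lines = 59 total lines.

59


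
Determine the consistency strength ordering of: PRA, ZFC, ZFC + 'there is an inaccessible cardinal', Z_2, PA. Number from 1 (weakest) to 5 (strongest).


Ordering by consistency strength:
1. PRA
2. PA
3. Z_2
4. ZFC
5. ZFC + 'there is an inaccessible cardinal'


PRA=1, ZFC=4, ZFC + 'there is an inaccessible cardinal'=5, Z_2=3, PA=2


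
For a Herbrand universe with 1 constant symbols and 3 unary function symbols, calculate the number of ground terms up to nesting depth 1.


Herbrand terms by depth:
Depth 0: 1 constants
Depth 1: 3 new terms (running total: 4)
Total distinct ground terms = 4

4


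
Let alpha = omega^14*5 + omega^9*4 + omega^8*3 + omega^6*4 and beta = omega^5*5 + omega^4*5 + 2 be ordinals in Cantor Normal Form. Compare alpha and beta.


Compare term by term from highest exponent:
alpha = omega^14*5 + omega^9*4 + omega^8*3 + omega^6*4
beta = omega^5*5 + omega^4*5 + 2
Term 1: alpha has omega^14*5, beta has omega^5*5
Term 2: alpha has omega^9*4, beta has omega^4*5
Term 3: alpha has omega^8*3, beta has omega^0*2
Term 4: alpha has omega^6*4, beta has omega^0*0
Result: alpha > beta

alpha > beta


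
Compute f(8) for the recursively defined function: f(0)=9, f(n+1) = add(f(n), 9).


f(0) = 9
f(1) = add(f(0), 9) = add(9, 9) = 18
f(2) = add(f(1), 9) = add(18, 9) = 27
f(3) = add(f(2), 9) = add(27, 9) = 36
f(4) = add(f(3), 9) = add(36, 9) = 45
f(5) = add(f(4), 9) = add(45, 9) = 54
f(6) = add(f(5), 9) = add(54, 9) = 63
f(7) = add(f(6), 9) = add(63, 9) = 72
f(8) = add(f(7), 9) = add(72, 9) = 81


81


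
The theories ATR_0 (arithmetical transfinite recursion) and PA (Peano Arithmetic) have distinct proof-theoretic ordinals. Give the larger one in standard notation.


Proof-theoretic ordinal of ATR_0 (arithmetical transfinite recursion): Gamma_0
Proof-theoretic ordinal of PA (Peano Arithmetic): epsilon_0
Comparing: epsilon_0 < Gamma_0.
The larger ordinal is Gamma_0 (from ATR_0 (arithmetical transfinite recursion)).

Gamma_0


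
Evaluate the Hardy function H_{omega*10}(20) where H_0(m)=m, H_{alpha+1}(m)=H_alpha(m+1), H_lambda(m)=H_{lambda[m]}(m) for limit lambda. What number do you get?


H_{omega*10}(20):
For the Hardy hierarchy, H_{omega*k}(n) = 2^k * n.
2^10 = 1024.
1024 * 20 = 20480

20480


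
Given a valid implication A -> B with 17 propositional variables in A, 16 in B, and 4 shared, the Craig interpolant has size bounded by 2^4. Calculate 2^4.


Shared atoms = 4
Craig interpolant size bound = 2^4
= 16

16


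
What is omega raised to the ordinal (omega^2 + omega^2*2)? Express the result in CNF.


omega^(omega^2 + omega^2*2):
Both terms of the exponent have the same exponent 2, so they merge: omega^2 + omega^2*2 = omega^2*(1+2) = omega^2*3.
omega raised to a CNF ordinal is a single CNF term: Result = omega^(omega^2*3)

omega^(omega^2*3)


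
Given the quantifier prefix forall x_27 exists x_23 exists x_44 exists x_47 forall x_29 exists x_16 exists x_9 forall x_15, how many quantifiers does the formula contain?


Quantifier prefix has 8 quantifier symbols.
Quantifier depth = 8

8


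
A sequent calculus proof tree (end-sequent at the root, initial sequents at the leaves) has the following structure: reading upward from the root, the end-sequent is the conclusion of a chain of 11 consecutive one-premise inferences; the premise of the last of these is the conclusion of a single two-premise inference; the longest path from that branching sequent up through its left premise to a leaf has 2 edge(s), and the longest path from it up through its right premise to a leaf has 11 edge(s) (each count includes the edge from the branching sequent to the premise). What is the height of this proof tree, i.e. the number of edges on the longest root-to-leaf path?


Longest path through the left premise: 2 edges (measured from the branching sequent)
Longest path through the right premise: 11 edges
Height of the subtree rooted at the branching sequent: max(2, 11) = 11
The branching sequent sits 11 edges above the root (the chain of one-premise inferences), so height = 11 + 11 = 22

22


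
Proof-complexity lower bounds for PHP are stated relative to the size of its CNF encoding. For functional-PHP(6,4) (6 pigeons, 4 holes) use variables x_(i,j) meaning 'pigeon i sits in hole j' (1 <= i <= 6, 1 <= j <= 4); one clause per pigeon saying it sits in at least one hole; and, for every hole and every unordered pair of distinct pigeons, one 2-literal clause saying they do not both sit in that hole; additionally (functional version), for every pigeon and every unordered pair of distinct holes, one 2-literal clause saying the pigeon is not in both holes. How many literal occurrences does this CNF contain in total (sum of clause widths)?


functional-PHP(6,4): 6 pigeons, 4 holes, 6*4 = 24 variables.
- pigeon clauses: one per pigeon -> 6 clauses of width 4 -> 24 literals
- hole clauses: 4 holes * C(6,2) = 4 * 15 -> 60 clauses of width 2 -> 120 literals
- functional clauses: 6 pigeons * C(4,2) = 6 * 6 -> 36 clauses of width 2 -> 72 literals
Total literal occurrences = 24 + 120 + 72 = 216

216


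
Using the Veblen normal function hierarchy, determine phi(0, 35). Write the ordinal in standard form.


phi(0, 35):
phi(0, beta) = omega^beta by definition.
phi(0, 35) = omega^35

omega^35


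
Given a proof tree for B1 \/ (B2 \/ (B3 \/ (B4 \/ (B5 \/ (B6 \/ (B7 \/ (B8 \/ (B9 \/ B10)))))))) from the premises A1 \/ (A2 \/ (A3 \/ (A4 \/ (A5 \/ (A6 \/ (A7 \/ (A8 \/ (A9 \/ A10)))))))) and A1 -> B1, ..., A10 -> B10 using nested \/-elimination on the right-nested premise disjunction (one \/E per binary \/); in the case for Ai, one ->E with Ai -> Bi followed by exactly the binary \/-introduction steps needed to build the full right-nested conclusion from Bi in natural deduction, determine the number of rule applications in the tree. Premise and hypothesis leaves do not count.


Constructive dilemma with 10 branches, all disjunctions right-nested:
- \/E: the premise has 9 binary \/, each eliminated once: 9 nodes.
- ->E: one per case (Ai with Ai -> Bi gives Bi): 10 nodes.
- \/I: in case i < n, Bi needs 1 step to form Bi \/ (B(i+1) \/ ...) and then i-1 steps to prepend B(i-1), ..., B1, i.e. i steps; in case i = n, B10 needs 9 prepend steps.
  \/I total = (1 + 2 + ... + 9) + 9 = 45 + 9 = 54 nodes.
Total = 9 + 10 + 54 = 73

73


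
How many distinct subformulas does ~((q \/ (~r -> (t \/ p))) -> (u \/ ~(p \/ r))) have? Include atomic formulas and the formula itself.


Formula: ~((q \/ (~r -> (t \/ p))) -> (u \/ ~(p \/ r)))
Subformulas found:
  1. q
  2. u
  3. r
  4. t
  5. p
  6. ~r
  7. (t \/ p)
  8. (p \/ r)
  9. ~(p \/ r)
  10. (~r -> (t \/ p))
  11. (u \/ ~(p \/ r))
  12. (q \/ (~r -> (t \/ p)))
  13. ((q \/ (~r -> (t \/ p))) -> (u \/ ~(p \/ r)))
  14. ~((q \/ (~r -> (t \/ p))) -> (u \/ ~(p \/ r)))
Total distinct subformulas = 14

14


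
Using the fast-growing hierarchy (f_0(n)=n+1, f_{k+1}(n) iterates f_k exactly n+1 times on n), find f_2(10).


f_2(10) = f_1^11(10)
f_1(m) = 2m + 1.
Iterating: f_1^k(n) = 2^k*(n+1) - 1.
f_2(10) = 2^11*(10+1) - 1 = 2048*11 - 1 = 22527

22527


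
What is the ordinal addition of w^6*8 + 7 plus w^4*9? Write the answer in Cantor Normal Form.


Ordinal addition (w^6*8 + 7) + w^4*9:
alpha's leading term has exponent 6 > beta's exponent 4, so it survives.
alpha's tail term has exponent 0 < beta's exponent 4, so it is absorbed by beta.
In ordinal addition, any term followed by a strictly larger-exponent term is absorbed.
Result = w^6*8 + w^4*9

w^6*8 + w^4*9


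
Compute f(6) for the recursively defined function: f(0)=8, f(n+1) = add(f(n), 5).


f(0) = 8
f(1) = add(f(0), 5) = add(8, 5) = 13
f(2) = add(f(1), 5) = add(13, 5) = 18
f(3) = add(f(2), 5) = add(18, 5) = 23
f(4) = add(f(3), 5) = add(23, 5) = 28
f(5) = add(f(4), 5) = add(28, 5) = 33
f(6) = add(f(5), 5) = add(33, 5) = 38


38


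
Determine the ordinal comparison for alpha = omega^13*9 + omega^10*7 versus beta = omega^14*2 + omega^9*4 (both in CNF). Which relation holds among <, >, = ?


Compare term by term from highest exponent:
alpha = omega^13*9 + omega^10*7
beta = omega^14*2 + omega^9*4
Term 1: alpha has omega^13*9, beta has omega^14*2
Term 2: alpha has omega^10*7, beta has omega^9*4
Result: alpha < beta

alpha < beta


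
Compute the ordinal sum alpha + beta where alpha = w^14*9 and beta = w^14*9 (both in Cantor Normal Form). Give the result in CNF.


Ordinal addition w^14*9 + w^14*9:
Both terms have the same exponent 14.
w^e*c + w^e*d = w^e*(c+d).
Result = w^14*(9+9) = w^14*18

w^14*18


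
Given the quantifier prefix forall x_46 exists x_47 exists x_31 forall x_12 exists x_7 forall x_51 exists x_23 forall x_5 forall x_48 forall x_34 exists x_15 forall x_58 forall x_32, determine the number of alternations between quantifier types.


Walk the prefix and count type changes:
  position 1: forall -> exists <-- alternation
  position 2: exists -> exists
  position 3: exists -> forall <-- alternation
  position 4: forall -> exists <-- alternation
  position 5: exists -> forall <-- alternation
  position 6: forall -> exists <-- alternation
  position 7: exists -> forall <-- alternation
  position 8: forall -> forall
  position 9: forall -> forall
  position 10: forall -> exists <-- alternation
  position 11: exists -> forall <-- alternation
  position 12: forall -> forall
Total alternations = 8

8


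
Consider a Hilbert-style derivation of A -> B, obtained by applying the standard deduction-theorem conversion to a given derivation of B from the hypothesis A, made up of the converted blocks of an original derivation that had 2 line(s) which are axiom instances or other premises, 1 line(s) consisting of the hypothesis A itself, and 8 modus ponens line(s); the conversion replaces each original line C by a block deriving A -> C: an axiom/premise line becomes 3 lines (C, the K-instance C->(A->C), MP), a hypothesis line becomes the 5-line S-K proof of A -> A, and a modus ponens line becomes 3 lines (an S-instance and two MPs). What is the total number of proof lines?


Deduction-theorem conversion, block by block:
- 2 axiom/premise lines -> 3 lines each = 6
- 1 hypothesis lines -> 5 lines each (identity proof A->A) = 5
- 8 MP lines -> 3 lines each (S-instance, MP, MP) = 24
Total = 6 + 5 + 24 = 35 lines.

35


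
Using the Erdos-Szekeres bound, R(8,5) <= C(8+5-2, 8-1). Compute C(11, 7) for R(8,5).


R(8,5) <= C(8+5-2, 8-1) = C(11, 7)
C(11, 7) = 11! / (7! * 4!)
= 330

330


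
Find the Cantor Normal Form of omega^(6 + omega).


omega^(6 + omega):
In ordinal addition a term is absorbed by a following term of strictly larger exponent: 0 < 1, so 6 + omega = omega.
omega raised to a CNF ordinal is a single CNF term: Result = omega^omega

omega^omega


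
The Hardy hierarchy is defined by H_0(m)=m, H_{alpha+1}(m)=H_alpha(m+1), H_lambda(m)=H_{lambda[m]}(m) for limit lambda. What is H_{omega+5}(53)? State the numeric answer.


H_{omega+5}(53):
Unwind the 5 successor steps: H_{omega+5}(53) = H_omega(53+5) = H_omega(58).
H_omega(m) = H_m(m) = m + m = 2m.
Result = 2 * 58 = 116

116


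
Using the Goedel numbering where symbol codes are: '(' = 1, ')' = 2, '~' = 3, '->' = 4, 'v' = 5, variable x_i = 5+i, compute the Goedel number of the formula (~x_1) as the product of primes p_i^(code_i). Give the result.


Formula: (~x_1)
Symbol codes: [1, 3, 6, 2]
Primes: [2, 3, 5, 7]
p_1^1 = 2^1 = 2
p_2^3 = 3^3 = 27
p_3^6 = 5^6 = 15625
p_4^2 = 7^2 = 49
Product = 41343750

41343750


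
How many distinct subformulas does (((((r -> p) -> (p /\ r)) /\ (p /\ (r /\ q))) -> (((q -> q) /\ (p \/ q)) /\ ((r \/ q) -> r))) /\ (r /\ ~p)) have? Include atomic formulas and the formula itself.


Formula: (((((r -> p) -> (p /\ r)) /\ (p /\ (r /\ q))) -> (((q -> q) /\ (p \/ q)) /\ ((r \/ q) -> r))) /\ (r /\ ~p))
Subformulas found:
  1. r
  2. p
  3. q
  4. ~p
  5. (r -> p)
  6. (r /\ q)
  7. (p /\ r)
  8. (r \/ q)
  9. (q -> q)
  10. (p \/ q)
  11. (r /\ ~p)
  12. (p /\ (r /\ q))
  13. ((r \/ q) -> r)
  14. ((q -> q) /\ (p \/ q))
  15. ((r -> p) -> (p /\ r))
  16. (((r -> p) -> (p /\ r)) /\ (p /\ (r /\ q)))
  17. (((q -> q) /\ (p \/ q)) /\ ((r \/ q) -> r))
  18. ((((r -> p) -> (p /\ r)) /\ (p /\ (r /\ q))) -> (((q -> q) /\ (p \/ q)) /\ ((r \/ q) -> r)))
  19. (((((r -> p) -> (p /\ r)) /\ (p /\ (r /\ q))) -> (((q -> q) /\ (p \/ q)) /\ ((r \/ q) -> r))) /\ (r /\ ~p))
Total distinct subformulas = 19

19


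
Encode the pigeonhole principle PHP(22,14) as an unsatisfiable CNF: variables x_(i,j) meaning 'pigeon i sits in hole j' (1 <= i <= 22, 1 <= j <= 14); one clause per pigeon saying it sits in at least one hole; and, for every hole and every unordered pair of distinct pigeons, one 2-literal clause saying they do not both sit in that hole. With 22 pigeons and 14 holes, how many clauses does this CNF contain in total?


PHP(22,14): 22 pigeons, 14 holes, 22*14 = 308 variables.
- pigeon clauses: one per pigeon -> 22 clauses
- hole clauses: 14 holes * C(22,2) = 14 * 231 -> 3234 clauses
Total clauses = 22 + 3234 = 3256

3256


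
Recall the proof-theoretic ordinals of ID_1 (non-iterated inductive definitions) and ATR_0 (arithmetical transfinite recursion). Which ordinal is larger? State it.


Proof-theoretic ordinal of ID_1 (non-iterated inductive definitions): psi_0(epsilon_{Omega+1})
Proof-theoretic ordinal of ATR_0 (arithmetical transfinite recursion): Gamma_0
Comparing: Gamma_0 < psi_0(epsilon_{Omega+1}).
The larger ordinal is psi_0(epsilon_{Omega+1}) (from ID_1 (non-iterated inductive definitions)).

psi_0(epsilon_{Omega+1})


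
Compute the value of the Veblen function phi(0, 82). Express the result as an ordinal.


phi(0, 82):
phi(0, beta) = omega^beta by definition.
phi(0, 82) = omega^82

omega^82


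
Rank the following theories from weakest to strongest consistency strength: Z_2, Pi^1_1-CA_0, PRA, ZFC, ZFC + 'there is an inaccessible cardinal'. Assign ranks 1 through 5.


Ordering by consistency strength:
1. PRA
2. Pi^1_1-CA_0
3. Z_2
4. ZFC
5. ZFC + 'there is an inaccessible cardinal'


Z_2=3, Pi^1_1-CA_0=2, PRA=1, ZFC=4, ZFC + 'there is an inaccessible cardinal'=5


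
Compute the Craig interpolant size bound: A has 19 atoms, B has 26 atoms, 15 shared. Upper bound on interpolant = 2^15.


Shared atoms = 15
Craig interpolant size bound = 2^15
= 32768

32768


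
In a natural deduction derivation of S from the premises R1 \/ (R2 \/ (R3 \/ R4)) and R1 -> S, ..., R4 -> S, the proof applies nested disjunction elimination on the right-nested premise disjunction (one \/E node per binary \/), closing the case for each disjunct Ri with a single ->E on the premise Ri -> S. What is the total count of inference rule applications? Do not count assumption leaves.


The premise R1 \/ (R2 \/ (R3 \/ R4)) contains 4 disjuncts, hence 3 binary \/ connectives.
- Each binary \/ is eliminated once: 3 \/E nodes.
- Each of the 4 cases Ri derives S by one ->E with Ri -> S: 4 ->E nodes.
Total = 3 + 4 = 7

7


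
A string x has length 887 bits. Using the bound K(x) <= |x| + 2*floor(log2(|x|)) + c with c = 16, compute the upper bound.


floor(log2(887)) = 9
2 * 9 = 18
K(x) <= 887 + 18 + 16 = 921

921


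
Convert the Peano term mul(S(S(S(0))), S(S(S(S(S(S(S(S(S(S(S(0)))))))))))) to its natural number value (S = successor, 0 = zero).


mul(S^3(0), S^11(0)):
S^3(0) = 3
S^11(0) = 11
3 * 11 = 33

33


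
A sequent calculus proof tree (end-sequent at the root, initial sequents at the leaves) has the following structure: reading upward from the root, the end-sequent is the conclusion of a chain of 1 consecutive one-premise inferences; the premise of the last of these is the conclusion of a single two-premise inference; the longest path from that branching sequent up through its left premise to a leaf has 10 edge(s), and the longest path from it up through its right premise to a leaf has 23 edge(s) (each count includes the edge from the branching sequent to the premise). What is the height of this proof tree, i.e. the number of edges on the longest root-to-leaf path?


Longest path through the left premise: 10 edges (measured from the branching sequent)
Longest path through the right premise: 23 edges
Height of the subtree rooted at the branching sequent: max(10, 23) = 23
The branching sequent sits 1 edges above the root (the chain of one-premise inferences), so height = 23 + 1 = 24

24


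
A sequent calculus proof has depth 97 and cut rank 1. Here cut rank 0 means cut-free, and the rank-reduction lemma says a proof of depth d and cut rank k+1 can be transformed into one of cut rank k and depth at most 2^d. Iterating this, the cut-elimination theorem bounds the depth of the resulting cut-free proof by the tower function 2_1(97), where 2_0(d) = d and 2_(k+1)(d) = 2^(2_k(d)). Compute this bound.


Each rank reduction sends depth d to at most 2^d; cut rank r needs r reductions.
2_0(97) = 97
2_1(97) = 2^97 = 158456325028528675187087900672
Cut-free depth bound = 158456325028528675187087900672

158456325028528675187087900672


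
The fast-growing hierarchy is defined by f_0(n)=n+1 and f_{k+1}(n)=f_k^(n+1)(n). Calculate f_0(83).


f_0(83) = 83 + 1 = 84

84


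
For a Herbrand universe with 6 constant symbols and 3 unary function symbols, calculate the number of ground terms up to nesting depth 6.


Herbrand terms by depth:
Depth 0: 6 constants
Depth 1: 18 new terms (running total: 24)
Depth 2: 54 new terms (running total: 78)
Depth 3: 162 new terms (running total: 240)
Depth 4: 486 new terms (running total: 726)
Depth 5: 1458 new terms (running total: 2184)
Depth 6: 4374 new terms (running total: 6558)
Total distinct ground terms = 6558

6558


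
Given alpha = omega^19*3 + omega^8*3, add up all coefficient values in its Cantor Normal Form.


CNF: omega^19*3 + omega^8*3
Coefficients: 3 + 3 = 6

6


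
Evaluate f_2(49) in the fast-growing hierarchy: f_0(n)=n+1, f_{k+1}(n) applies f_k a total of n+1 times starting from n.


f_2(49) = f_1^50(49)
f_1(m) = 2m + 1.
Iterating: f_1^k(n) = 2^k*(n+1) - 1.
f_2(49) = 2^50*(49+1) - 1 = 1125899906842624*50 - 1 = 56294995342131199

56294995342131199


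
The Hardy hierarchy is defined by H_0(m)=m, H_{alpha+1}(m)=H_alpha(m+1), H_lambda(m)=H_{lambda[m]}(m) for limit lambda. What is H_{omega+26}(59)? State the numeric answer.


H_{omega+26}(59):
Unwind the 26 successor steps: H_{omega+26}(59) = H_omega(59+26) = H_omega(85).
H_omega(m) = H_m(m) = m + m = 2m.
Result = 2 * 85 = 170

170


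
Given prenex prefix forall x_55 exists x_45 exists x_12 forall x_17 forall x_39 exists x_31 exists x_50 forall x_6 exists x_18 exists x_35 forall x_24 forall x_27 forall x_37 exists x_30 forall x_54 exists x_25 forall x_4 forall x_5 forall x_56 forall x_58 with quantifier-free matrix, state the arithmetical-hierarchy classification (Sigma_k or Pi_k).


Leading quantifier is forall, so the class is Pi.
Number of quantifier blocks = alternations + 1 = 10 + 1 = 11.
Classification: Pi_11

Pi_11


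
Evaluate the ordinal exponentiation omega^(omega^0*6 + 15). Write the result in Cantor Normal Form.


omega^(omega^0*6 + 15):
omega^0 = 1, so the exponent is 6 + 15 = 21 (finite ordinal addition).
Result = omega^21, already a single CNF term.

omega^21


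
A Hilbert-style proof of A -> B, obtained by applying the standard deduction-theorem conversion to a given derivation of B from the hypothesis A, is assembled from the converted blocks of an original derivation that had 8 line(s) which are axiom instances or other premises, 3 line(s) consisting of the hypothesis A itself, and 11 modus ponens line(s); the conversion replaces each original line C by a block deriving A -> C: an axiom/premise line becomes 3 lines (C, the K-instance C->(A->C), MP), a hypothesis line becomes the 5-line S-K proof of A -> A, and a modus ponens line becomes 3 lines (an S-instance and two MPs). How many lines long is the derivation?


Deduction-theorem conversion, block by block:
- 8 axiom/premise lines -> 3 lines each = 24
- 3 hypothesis lines -> 5 lines each (identity proof A->A) = 15
- 11 MP lines -> 3 lines each (S-instance, MP, MP) = 33
Total = 24 + 15 + 33 = 72 lines.

72


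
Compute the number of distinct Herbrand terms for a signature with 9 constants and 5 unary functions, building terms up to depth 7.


Herbrand terms by depth:
Depth 0: 9 constants
Depth 1: 45 new terms (running total: 54)
Depth 2: 225 new terms (running total: 279)
Depth 3: 1125 new terms (running total: 1404)
Depth 4: 5625 new terms (running total: 7029)
Depth 5: 28125 new terms (running total: 35154)
Depth 6: 140625 new terms (running total: 175779)
Depth 7: 703125 new terms (running total: 878904)
Total distinct ground terms = 878904

878904


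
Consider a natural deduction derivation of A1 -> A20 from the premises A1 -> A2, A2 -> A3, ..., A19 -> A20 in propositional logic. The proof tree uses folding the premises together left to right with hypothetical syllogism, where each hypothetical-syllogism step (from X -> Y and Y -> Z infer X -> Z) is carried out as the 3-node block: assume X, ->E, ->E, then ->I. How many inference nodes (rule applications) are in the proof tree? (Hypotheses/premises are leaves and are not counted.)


There are 19 premises in the chain. The first HS step combines premises 1 and 2; each further premise needs one more HS step.
So 19 premises require 19 - 1 = 18 hypothetical-syllogism steps.
Each HS step uses 3 inference nodes (->E, ->E, ->I).
18 * 3 = 54 total inference nodes.

54
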